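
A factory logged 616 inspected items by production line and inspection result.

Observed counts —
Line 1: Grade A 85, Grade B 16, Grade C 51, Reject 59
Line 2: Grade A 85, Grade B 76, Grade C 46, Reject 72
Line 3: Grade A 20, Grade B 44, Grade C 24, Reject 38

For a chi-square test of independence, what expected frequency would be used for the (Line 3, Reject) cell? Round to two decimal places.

Row total (Line 3) = 126; column total (Reject) = 169; grand total N = 616.
Expected count = (row total × column total) / N = 126 × 169 / 616 = 34.57.

34.57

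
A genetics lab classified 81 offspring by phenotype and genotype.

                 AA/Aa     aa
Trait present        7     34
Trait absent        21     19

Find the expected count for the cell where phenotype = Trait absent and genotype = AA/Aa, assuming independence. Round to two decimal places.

13.83

Row total (Trait absent) = 40; column total (AA/Aa) = 28; grand total N = 81.
Expected count = (row total × column total) / N = 40 × 28 / 81 = 13.83.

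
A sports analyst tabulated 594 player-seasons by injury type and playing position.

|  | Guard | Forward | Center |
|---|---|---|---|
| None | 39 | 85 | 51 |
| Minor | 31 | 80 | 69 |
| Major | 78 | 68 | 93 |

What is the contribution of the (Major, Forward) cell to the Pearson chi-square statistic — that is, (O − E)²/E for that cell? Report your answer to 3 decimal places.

Row total (Major) = 239; column total (Forward) = 233; N = 594.
Expected count E = 239 × 233 / 594 = 93.7492.
Contribution = (O − E)²/E = (68 − 93.7492)² / 93.7492 = 7.072.

7.072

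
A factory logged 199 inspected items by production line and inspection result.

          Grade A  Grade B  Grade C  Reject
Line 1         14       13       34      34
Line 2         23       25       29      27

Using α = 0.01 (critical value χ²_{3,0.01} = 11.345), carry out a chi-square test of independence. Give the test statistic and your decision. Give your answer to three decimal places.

Row totals: 95, 104. Column totals: 37, 38, 63, 61. Grand total N = 199.
Expected counts (row total × column total / N):
  Line 1, Grade A: 95×37/199 = 17.6633
  Line 1, Grade B: 95×38/199 = 18.1407
  Line 1, Grade C: 95×63/199 = 30.0754
  Line 1, Reject: 95×61/199 = 29.1206
  Line 2, Grade A: 104×37/199 = 19.3367
  Line 2, Grade B: 104×38/199 = 19.8593
  Line 2, Grade C: 104×63/199 = 32.9246
  Line 2, Reject: 104×61/199 = 31.8794
Contributions (O − E)²/E:
  (14 − 17.6633)²/17.6633 = 0.7598
  (13 − 18.1407)²/18.1407 = 1.4568
  (34 − 30.0754)²/30.0754 = 0.5121
  (34 − 29.1206)²/29.1206 = 0.8176
  (23 − 19.3367)²/19.3367 = 0.6940
  (25 − 19.8593)²/19.8593 = 1.3307
  (29 − 32.9246)²/32.9246 = 0.4678
  (27 − 31.8794)²/31.8794 = 0.7468
χ² = 0.7598 + 1.4568 + 0.5121 + 0.8176 + 0.6940 + 1.3307 + 0.4678 + 0.7468 = 6.786
df = (2−1)(4−1) = 3. Since 6.786 < 11.345, fail to reject the null hypothesis of independence at α = 0.01.

6.786; fail to reject H₀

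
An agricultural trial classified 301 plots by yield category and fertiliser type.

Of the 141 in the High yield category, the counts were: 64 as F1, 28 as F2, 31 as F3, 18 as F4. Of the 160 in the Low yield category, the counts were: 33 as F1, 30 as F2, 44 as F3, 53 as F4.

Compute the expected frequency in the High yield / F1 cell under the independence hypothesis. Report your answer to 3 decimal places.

Row total (High yield) = 141; column total (F1) = 97; grand total N = 301.
Expected count = (row total × column total) / N = 141 × 97 / 301 = 45.439.

45.439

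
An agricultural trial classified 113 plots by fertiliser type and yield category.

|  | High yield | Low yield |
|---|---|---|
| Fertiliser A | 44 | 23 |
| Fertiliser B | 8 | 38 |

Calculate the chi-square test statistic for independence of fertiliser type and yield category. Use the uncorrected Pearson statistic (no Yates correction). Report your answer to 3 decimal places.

25.593

Row totals: 67, 46. Column totals: 52, 61. Grand total N = 113.
Expected counts (row total × column total / N):
  Fertiliser A, High yield: 67×52/113 = 30.8319
  Fertiliser A, Low yield: 67×61/113 = 36.1681
  Fertiliser B, High yield: 46×52/113 = 21.1681
  Fertiliser B, Low yield: 46×61/113 = 24.8319
Contributions (O − E)²/E:
  (44 − 30.8319)²/30.8319 = 5.6240
  (23 − 36.1681)²/36.1681 = 4.7942
  (8 − 21.1681)²/21.1681 = 8.1915
  (38 − 24.8319)²/24.8319 = 6.9829
χ² = 5.6240 + 4.7942 + 8.1915 + 6.9829 = 25.593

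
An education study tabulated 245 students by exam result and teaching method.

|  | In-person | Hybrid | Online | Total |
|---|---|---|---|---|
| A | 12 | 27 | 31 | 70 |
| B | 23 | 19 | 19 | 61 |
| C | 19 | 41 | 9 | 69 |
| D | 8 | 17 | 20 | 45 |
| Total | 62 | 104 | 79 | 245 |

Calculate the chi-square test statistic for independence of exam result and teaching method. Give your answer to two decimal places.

26.83

Grand total N = 245.
Expected counts (row total × column total / N):
  A, In-person: 70×62/245 = 17.714
  A, Hybrid: 70×104/245 = 29.714
  A, Online: 70×79/245 = 22.571
  B, In-person: 61×62/245 = 15.437
  B, Hybrid: 61×104/245 = 25.894
  B, Online: 61×79/245 = 19.669
  C, In-person: 69×62/245 = 17.461
  C, Hybrid: 69×104/245 = 29.290
  C, Online: 69×79/245 = 22.249
  D, In-person: 45×62/245 = 11.388
  D, Hybrid: 45×104/245 = 19.102
  D, Online: 45×79/245 = 14.510
Contributions (O − E)²/E:
  (12 − 17.714)²/17.714 = 1.8432
  (27 − 29.714)²/29.714 = 0.2479
  (31 − 22.571)²/22.571 = 3.1478
  (23 − 15.437)²/15.437 = 3.7053
  (19 − 25.894)²/25.894 = 1.8355
  (19 − 19.669)²/19.669 = 0.0228
  (19 − 17.461)²/17.461 = 0.1356
  (41 − 29.290)²/29.290 = 4.6816
  (9 − 22.249)²/22.249 = 7.8896
  (8 − 11.388)²/11.388 = 1.0080
  (17 − 19.102)²/19.102 = 0.2313
  (20 − 14.510)²/14.510 = 2.0772
χ² = 1.8432 + 0.2479 + 3.1478 + 3.7053 + 1.8355 + 0.0228 + 0.1356 + 4.6816 + 7.8896 + 1.0080 + 0.2313 + 2.0772 = 26.83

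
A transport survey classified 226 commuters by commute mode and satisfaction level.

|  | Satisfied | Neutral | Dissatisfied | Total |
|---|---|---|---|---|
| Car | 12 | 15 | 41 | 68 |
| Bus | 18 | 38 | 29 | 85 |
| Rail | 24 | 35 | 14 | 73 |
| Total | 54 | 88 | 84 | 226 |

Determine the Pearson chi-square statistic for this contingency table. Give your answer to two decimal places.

Grand total N = 226.
Expected counts (row total × column total / N):
  Car, Satisfied: 68×54/226 = 16.2478
  Car, Neutral: 68×88/226 = 26.4779
  Car, Dissatisfied: 68×84/226 = 25.2743
  Bus, Satisfied: 85×54/226 = 20.3097
  Bus, Neutral: 85×88/226 = 33.0973
  Bus, Dissatisfied: 85×84/226 = 31.5929
  Rail, Satisfied: 73×54/226 = 17.4425
  Rail, Neutral: 73×88/226 = 28.4248
  Rail, Dissatisfied: 73×84/226 = 27.1327
Contributions (O − E)²/E:
  (12 − 16.2478)²/16.2478 = 1.1105
  (15 − 26.4779)²/26.4779 = 4.9756
  (41 − 25.2743)²/25.2743 = 9.7845
  (18 − 20.3097)²/20.3097 = 0.2627
  (38 − 33.0973)²/33.0973 = 0.7262
  (29 − 31.5929)²/31.5929 = 0.2128
  (24 − 17.4425)²/17.4425 = 2.4653
  (35 − 28.4248)²/28.4248 = 1.5210
  (14 − 27.1327)²/27.1327 = 6.3565
χ² = 1.1105 + 4.9756 + 9.7845 + 0.2627 + 0.7262 + 0.2128 + 2.4653 + 1.5210 + 6.3565 = 27.42

27.42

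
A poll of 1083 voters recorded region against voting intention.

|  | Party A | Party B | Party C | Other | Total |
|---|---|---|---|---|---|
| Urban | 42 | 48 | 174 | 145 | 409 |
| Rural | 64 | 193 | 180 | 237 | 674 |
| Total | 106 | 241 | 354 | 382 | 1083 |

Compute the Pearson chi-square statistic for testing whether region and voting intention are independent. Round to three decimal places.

52.357

Grand total N = 1083.
Expected counts (row total × column total / N):
  Urban, Party A: 409×106/1083 = 40.0314
  Urban, Party B: 409×241/1083 = 91.0148
  Urban, Party C: 409×354/1083 = 133.6898
  Urban, Other: 409×382/1083 = 144.2641
  Rural, Party A: 674×106/1083 = 65.9686
  Rural, Party B: 674×241/1083 = 149.9852
  Rural, Party C: 674×354/1083 = 220.3102
  Rural, Other: 674×382/1083 = 237.7359
Contributions (O − E)²/E:
  (42 − 40.0314)²/40.0314 = 0.0968
  (48 − 91.0148)²/91.0148 = 20.3294
  (174 − 133.6898)²/133.6898 = 12.1543
  (145 − 144.2641)²/144.2641 = 0.0038
  (64 − 65.9686)²/65.9686 = 0.0587
  (193 − 149.9852)²/149.9852 = 12.3364
  (180 − 220.3102)²/220.3102 = 7.3756
  (237 − 237.7359)²/237.7359 = 0.0023
χ² = 0.0968 + 20.3294 + 12.1543 + 0.0038 + 0.0587 + 12.3364 + 7.3756 + 0.0023 = 52.357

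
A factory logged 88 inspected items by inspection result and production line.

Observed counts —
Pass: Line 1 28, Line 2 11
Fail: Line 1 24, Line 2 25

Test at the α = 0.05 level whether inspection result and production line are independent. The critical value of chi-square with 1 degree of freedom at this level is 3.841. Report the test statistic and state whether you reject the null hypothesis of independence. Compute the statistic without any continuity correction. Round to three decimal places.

Row totals: 39, 49. Column totals: 52, 36. Grand total N = 88.
Expected counts (row total × column total / N):
  Pass, Line 1: 39×52/88 = 23.0455
  Pass, Line 2: 39×36/88 = 15.9545
  Fail, Line 1: 49×52/88 = 28.9545
  Fail, Line 2: 49×36/88 = 20.0455
Contributions (O − E)²/E:
  (28 − 23.0455)²/23.0455 = 1.0652
  (11 − 15.9545)²/15.9545 = 1.5386
  (24 − 28.9545)²/28.9545 = 0.8478
  (25 − 20.0455)²/20.0455 = 1.2246
χ² = 1.0652 + 1.5386 + 0.8478 + 1.2246 = 4.676
df = (2−1)(2−1) = 1. Since 4.676 > 3.841, reject the null hypothesis of independence at α = 0.05.

4.676; reject H₀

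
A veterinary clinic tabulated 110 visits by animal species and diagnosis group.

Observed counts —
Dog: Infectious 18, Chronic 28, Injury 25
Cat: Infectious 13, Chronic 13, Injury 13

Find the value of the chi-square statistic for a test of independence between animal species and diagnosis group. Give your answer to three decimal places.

0.846

Row totals: 71, 39. Column totals: 31, 41, 38. Grand total N = 110.
Expected counts (row total × column total / N):
  Dog, Infectious: 71×31/110 = 20.0091
  Dog, Chronic: 71×41/110 = 26.4636
  Dog, Injury: 71×38/110 = 24.5273
  Cat, Infectious: 39×31/110 = 10.9909
  Cat, Chronic: 39×41/110 = 14.5364
  Cat, Injury: 39×38/110 = 13.4727
Contributions (O − E)²/E:
  (18 − 20.0091)²/20.0091 = 0.2017
  (28 − 26.4636)²/26.4636 = 0.0892
  (25 − 24.5273)²/24.5273 = 0.0091
  (13 − 10.9909)²/10.9909 = 0.3673
  (13 − 14.5364)²/14.5364 = 0.1624
  (13 − 13.4727)²/13.4727 = 0.0166
χ² = 0.2017 + 0.0892 + 0.0091 + 0.3673 + 0.1624 + 0.0166 = 0.846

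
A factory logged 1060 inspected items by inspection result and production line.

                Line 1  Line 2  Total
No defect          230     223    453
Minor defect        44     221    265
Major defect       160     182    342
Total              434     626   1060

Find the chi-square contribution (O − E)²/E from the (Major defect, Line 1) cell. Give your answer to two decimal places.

Row total (Major defect) = 342; column total (Line 1) = 434; N = 1060.
Expected count E = 342 × 434 / 1060 = 140.026.
Contribution = (O − E)²/E = (160 − 140.026)² / 140.026 = 2.85.

2.85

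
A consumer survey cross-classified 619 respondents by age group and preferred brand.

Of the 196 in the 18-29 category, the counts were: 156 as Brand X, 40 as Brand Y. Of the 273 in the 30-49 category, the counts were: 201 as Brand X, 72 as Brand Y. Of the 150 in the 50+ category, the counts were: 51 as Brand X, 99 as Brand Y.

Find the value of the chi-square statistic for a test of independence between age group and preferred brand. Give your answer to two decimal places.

Row totals: 196, 273, 150. Column totals: 408, 211. Grand total N = 619.
Expected counts (row total × column total / N):
  18-29, Brand X: 196×408/619 = 129.1890
  18-29, Brand Y: 196×211/619 = 66.8110
  30-49, Brand X: 273×408/619 = 179.9418
  30-49, Brand Y: 273×211/619 = 93.0582
  50+, Brand X: 150×408/619 = 98.8691
  50+, Brand Y: 150×211/619 = 51.1309
Contributions (O − E)²/E:
  (156 − 129.1890)²/129.1890 = 5.5642
  (40 − 66.8110)²/66.8110 = 10.7592
  (201 − 179.9418)²/179.9418 = 2.4644
  (72 − 93.0582)²/93.0582 = 4.7653
  (51 − 98.8691)²/98.8691 = 23.1766
  (99 − 51.1309)²/51.1309 = 44.8154
χ² = 5.5642 + 10.7592 + 2.4644 + 4.7653 + 23.1766 + 44.8154 = 91.55

91.55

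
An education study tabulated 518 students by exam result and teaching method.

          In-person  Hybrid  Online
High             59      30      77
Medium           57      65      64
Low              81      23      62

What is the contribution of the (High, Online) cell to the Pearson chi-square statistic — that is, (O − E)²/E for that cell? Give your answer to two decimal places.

Row total (High) = 166; column total (Online) = 203; N = 518.
Expected count E = 166 × 203 / 518 = 65.0541.
Contribution = (O − E)²/E = (77 − 65.0541)² / 65.0541 = 2.19.

2.19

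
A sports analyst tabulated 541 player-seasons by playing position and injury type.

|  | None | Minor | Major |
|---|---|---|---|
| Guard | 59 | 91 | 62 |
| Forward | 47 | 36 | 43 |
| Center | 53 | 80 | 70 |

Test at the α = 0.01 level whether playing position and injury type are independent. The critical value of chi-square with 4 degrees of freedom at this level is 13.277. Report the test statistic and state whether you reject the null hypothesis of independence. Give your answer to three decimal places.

9.010; fail to reject H₀

Row totals: 212, 126, 203. Column totals: 159, 207, 175. Grand total N = 541.
Expected counts (row total × column total / N):
  Guard, None: 212×159/541 = 62.3068
  Guard, Minor: 212×207/541 = 81.1165
  Guard, Major: 212×175/541 = 68.5767
  Forward, None: 126×159/541 = 37.0314
  Forward, Minor: 126×207/541 = 48.2107
  Forward, Major: 126×175/541 = 40.7579
  Center, None: 203×159/541 = 59.6617
  Center, Minor: 203×207/541 = 77.6728
  Center, Major: 203×175/541 = 65.6654
Contributions (O − E)²/E:
  (59 − 62.3068)²/62.3068 = 0.1755
  (91 − 81.1165)²/81.1165 = 1.2042
  (62 − 68.5767)²/68.5767 = 0.6307
  (47 − 37.0314)²/37.0314 = 2.6835
  (36 − 48.2107)²/48.2107 = 3.0927
  (43 − 40.7579)²/40.7579 = 0.1233
  (53 − 59.6617)²/59.6617 = 0.7438
  (80 − 77.6728)²/77.6728 = 0.0697
  (70 − 65.6654)²/65.6654 = 0.2861
χ² = 0.1755 + 1.2042 + 0.6307 + 2.6835 + 3.0927 + 0.1233 + 0.7438 + 0.0697 + 0.2861 = 9.010
df = (3−1)(3−1) = 4. Since 9.010 < 13.277, fail to reject the null hypothesis of independence at α = 0.01.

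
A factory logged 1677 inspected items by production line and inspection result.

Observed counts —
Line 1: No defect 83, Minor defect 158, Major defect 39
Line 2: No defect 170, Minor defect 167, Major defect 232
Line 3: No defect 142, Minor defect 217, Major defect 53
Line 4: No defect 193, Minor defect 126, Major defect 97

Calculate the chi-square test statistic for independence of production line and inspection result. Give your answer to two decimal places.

Row totals: 280, 569, 412, 416. Column totals: 588, 668, 421. Grand total N = 1677.
Expected counts (row total × column total / N):
  Line 1, No defect: 280×588/1677 = 98.1753
  Line 1, Minor defect: 280×668/1677 = 111.5325
  Line 1, Major defect: 280×421/1677 = 70.2922
  Line 2, No defect: 569×588/1677 = 199.5063
  Line 2, Minor defect: 569×668/1677 = 226.6500
  Line 2, Major defect: 569×421/1677 = 142.8438
  Line 3, No defect: 412×588/1677 = 144.4580
  Line 3, Minor defect: 412×668/1677 = 164.1121
  Line 3, Major defect: 412×421/1677 = 103.4299
  Line 4, No defect: 416×588/1677 = 145.8605
  Line 4, Minor defect: 416×668/1677 = 165.7054
  Line 4, Major defect: 416×421/1677 = 104.4341
Contributions (O − E)²/E:
  (83 − 98.1753)²/98.1753 = 2.3457
  (158 − 111.5325)²/111.5325 = 19.3596
  (39 − 70.2922)²/70.2922 = 13.9304
  (170 − 199.5063)²/199.5063 = 4.3639
  (167 − 226.6500)²/226.6500 = 15.6988
  (232 − 142.8438)²/142.8438 = 55.6470
  (142 − 144.4580)²/144.4580 = 0.0418
  (217 − 164.1121)²/164.1121 = 17.0440
  (53 − 103.4299)²/103.4299 = 24.5884
  (193 − 145.8605)²/145.8605 = 15.2346
  (126 − 165.7054)²/165.7054 = 9.5140
  (97 − 104.4341)²/104.4341 = 0.5292
χ² = 2.3457 + 19.3596 + 13.9304 + 4.3639 + 15.6988 + 55.6470 + 0.0418 + 17.0440 + 24.5884 + 15.2346 + 9.5140 + 0.5292 = 178.30

178.30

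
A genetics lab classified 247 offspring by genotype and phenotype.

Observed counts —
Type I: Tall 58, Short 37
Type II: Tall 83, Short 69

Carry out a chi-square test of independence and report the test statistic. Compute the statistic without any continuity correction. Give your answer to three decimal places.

Row totals: 95, 152. Column totals: 141, 106. Grand total N = 247.
Expected counts (row total × column total / N):
  Type I, Tall: 95×141/247 = 54.2308
  Type I, Short: 95×106/247 = 40.7692
  Type II, Tall: 152×141/247 = 86.7692
  Type II, Short: 152×106/247 = 65.2308
Contributions (O − E)²/E:
  (58 − 54.2308)²/54.2308 = 0.2620
  (37 − 40.7692)²/40.7692 = 0.3485
  (83 − 86.7692)²/86.7692 = 0.1637
  (69 − 65.2308)²/65.2308 = 0.2178
χ² = 0.2620 + 0.3485 + 0.1637 + 0.2178 = 0.992

0.992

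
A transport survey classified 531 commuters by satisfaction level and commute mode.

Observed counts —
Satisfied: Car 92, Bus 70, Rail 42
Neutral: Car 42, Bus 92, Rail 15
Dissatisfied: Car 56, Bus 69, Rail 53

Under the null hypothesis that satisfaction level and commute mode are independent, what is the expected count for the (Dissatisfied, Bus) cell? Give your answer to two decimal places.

Row total (Dissatisfied) = 178; column total (Bus) = 231; grand total N = 531.
Expected count = (row total × column total) / N = 178 × 231 / 531 = 77.44.

77.44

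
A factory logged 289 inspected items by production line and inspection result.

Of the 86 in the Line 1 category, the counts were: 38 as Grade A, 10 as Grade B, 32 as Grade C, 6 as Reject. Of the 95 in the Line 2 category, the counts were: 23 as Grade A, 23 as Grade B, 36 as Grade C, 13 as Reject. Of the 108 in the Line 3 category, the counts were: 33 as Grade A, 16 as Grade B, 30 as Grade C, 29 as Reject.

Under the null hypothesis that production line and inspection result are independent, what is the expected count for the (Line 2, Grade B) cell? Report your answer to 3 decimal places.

16.107

Row total (Line 2) = 95; column total (Grade B) = 49; grand total N = 289.
Expected count = (row total × column total) / N = 95 × 49 / 289 = 16.107.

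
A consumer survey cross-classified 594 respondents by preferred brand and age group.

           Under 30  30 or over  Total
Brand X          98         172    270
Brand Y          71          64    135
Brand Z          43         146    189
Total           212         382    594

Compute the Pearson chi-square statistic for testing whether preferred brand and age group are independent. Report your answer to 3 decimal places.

30.633

Grand total N = 594.
Expected counts (row total × column total / N):
  Brand X, Under 30: 270×212/594 = 96.3636
  Brand X, 30 or over: 270×382/594 = 173.6364
  Brand Y, Under 30: 135×212/594 = 48.1818
  Brand Y, 30 or over: 135×382/594 = 86.8182
  Brand Z, Under 30: 189×212/594 = 67.4545
  Brand Z, 30 or over: 189×382/594 = 121.5455
Contributions (O − E)²/E:
  (98 − 96.3636)²/96.3636 = 0.0278
  (172 − 173.6364)²/173.6364 = 0.0154
  (71 − 48.1818)²/48.1818 = 10.8064
  (64 − 86.8182)²/86.8182 = 5.9972
  (43 − 67.4545)²/67.4545 = 8.8656
  (146 − 121.5455)²/121.5455 = 4.9202
χ² = 0.0278 + 0.0154 + 10.8064 + 5.9972 + 8.8656 + 4.9202 = 30.633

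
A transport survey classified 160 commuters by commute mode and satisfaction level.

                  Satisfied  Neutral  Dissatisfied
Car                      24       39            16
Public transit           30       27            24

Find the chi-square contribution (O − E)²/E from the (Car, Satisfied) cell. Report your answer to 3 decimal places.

Row total (Car) = 79; column total (Satisfied) = 54; N = 160.
Expected count E = 79 × 54 / 160 = 26.6625.
Contribution = (O − E)²/E = (24 − 26.6625)² / 26.6625 = 0.266.

0.266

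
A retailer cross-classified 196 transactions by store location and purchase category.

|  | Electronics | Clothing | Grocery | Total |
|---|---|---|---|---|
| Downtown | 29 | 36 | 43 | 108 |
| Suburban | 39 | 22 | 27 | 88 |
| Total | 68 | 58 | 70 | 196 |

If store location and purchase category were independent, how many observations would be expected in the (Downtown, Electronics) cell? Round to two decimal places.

Row total (Downtown) = 108; column total (Electronics) = 68; grand total N = 196.
Expected count = (row total × column total) / N = 108 × 68 / 196 = 37.47.

37.47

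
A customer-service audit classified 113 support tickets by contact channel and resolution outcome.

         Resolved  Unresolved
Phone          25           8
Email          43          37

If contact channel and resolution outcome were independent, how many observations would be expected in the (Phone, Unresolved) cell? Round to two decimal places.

13.14

Row total (Phone) = 33; column total (Unresolved) = 45; grand total N = 113.
Expected count = (row total × column total) / N = 33 × 45 / 113 = 13.14.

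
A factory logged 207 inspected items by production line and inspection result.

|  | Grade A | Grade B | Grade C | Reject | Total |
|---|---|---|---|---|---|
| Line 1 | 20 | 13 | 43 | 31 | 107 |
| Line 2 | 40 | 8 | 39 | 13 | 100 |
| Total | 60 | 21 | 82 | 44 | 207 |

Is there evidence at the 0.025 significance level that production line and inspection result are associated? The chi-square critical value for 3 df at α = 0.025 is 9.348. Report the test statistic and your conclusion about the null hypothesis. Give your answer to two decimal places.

Grand total N = 207.
Expected counts (row total × column total / N):
  Line 1, Grade A: 107×60/207 = 31.014
  Line 1, Grade B: 107×21/207 = 10.855
  Line 1, Grade C: 107×82/207 = 42.386
  Line 1, Reject: 107×44/207 = 22.744
  Line 2, Grade A: 100×60/207 = 28.986
  Line 2, Grade B: 100×21/207 = 10.145
  Line 2, Grade C: 100×82/207 = 39.614
  Line 2, Reject: 100×44/207 = 21.256
Contributions (O − E)²/E:
  (20 − 31.014)²/31.014 = 3.9114
  (13 − 10.855)²/10.855 = 0.4239
  (43 − 42.386)²/42.386 = 0.0089
  (31 − 22.744)²/22.744 = 2.9969
  (40 − 28.986)²/28.986 = 4.1851
  (8 − 10.145)²/10.145 = 0.4535
  (39 − 39.614)²/39.614 = 0.0095
  (13 − 21.256)²/21.256 = 3.2067
χ² = 3.9114 + 0.4239 + 0.0089 + 2.9969 + 4.1851 + 0.4535 + 0.0095 + 3.2067 = 15.20
df = (2−1)(4−1) = 3. Since 15.20 > 9.348, reject the null hypothesis of independence at α = 0.025.

15.20; reject H₀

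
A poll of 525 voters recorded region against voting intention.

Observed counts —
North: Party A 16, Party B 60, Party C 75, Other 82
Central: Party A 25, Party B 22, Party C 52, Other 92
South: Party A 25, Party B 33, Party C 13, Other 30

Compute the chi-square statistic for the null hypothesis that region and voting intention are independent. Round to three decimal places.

Row totals: 233, 191, 101. Column totals: 66, 115, 140, 204. Grand total N = 525.
Expected counts (row total × column total / N):
  North, Party A: 233×66/525 = 29.291429
  North, Party B: 233×115/525 = 51.038095
  North, Party C: 233×140/525 = 62.133333
  North, Other: 233×204/525 = 90.537143
  Central, Party A: 191×66/525 = 24.011429
  Central, Party B: 191×115/525 = 41.838095
  Central, Party C: 191×140/525 = 50.933333
  Central, Other: 191×204/525 = 74.217143
  South, Party A: 101×66/525 = 12.697143
  South, Party B: 101×115/525 = 22.123810
  South, Party C: 101×140/525 = 26.933333
  South, Other: 101×204/525 = 39.245714
Contributions (O − E)²/E:
  (16 − 29.291429)²/29.291429 = 6.0312
  (60 − 51.038095)²/51.038095 = 1.5736
  (75 − 62.133333)²/62.133333 = 2.6644
  (82 − 90.537143)²/90.537143 = 0.8050
  (25 − 24.011429)²/24.011429 = 0.0407
  (22 − 41.838095)²/41.838095 = 9.4065
  (52 − 50.933333)²/50.933333 = 0.0223
  (92 − 74.217143)²/74.217143 = 4.2609
  (25 − 12.697143)²/12.697143 = 11.9208
  (33 − 22.123810)²/22.123810 = 5.3468
  (13 − 26.933333)²/26.933333 = 7.2081
  (30 − 39.245714)²/39.245714 = 2.1782
χ² = 6.0312 + 1.5736 + 2.6644 + 0.8050 + 0.0407 + 9.4065 + 0.0223 + 4.2609 + 11.9208 + 5.3468 + 7.2081 + 2.1782 = 51.459

51.459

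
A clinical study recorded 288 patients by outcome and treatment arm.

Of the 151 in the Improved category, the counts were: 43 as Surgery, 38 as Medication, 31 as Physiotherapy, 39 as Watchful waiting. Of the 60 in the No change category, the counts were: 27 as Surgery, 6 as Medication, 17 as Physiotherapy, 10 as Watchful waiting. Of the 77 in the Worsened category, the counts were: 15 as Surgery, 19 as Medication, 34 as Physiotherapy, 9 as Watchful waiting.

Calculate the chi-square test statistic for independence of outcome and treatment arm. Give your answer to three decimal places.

27.962

Row totals: 151, 60, 77. Column totals: 85, 63, 82, 58. Grand total N = 288.
Expected counts (row total × column total / N):
  Improved, Surgery: 151×85/288 = 44.5660
  Improved, Medication: 151×63/288 = 33.0312
  Improved, Physiotherapy: 151×82/288 = 42.9931
  Improved, Watchful waiting: 151×58/288 = 30.4097
  No change, Surgery: 60×85/288 = 17.7083
  No change, Medication: 60×63/288 = 13.1250
  No change, Physiotherapy: 60×82/288 = 17.0833
  No change, Watchful waiting: 60×58/288 = 12.0833
  Worsened, Surgery: 77×85/288 = 22.7257
  Worsened, Medication: 77×63/288 = 16.8438
  Worsened, Physiotherapy: 77×82/288 = 21.9236
  Worsened, Watchful waiting: 77×58/288 = 15.5069
Contributions (O − E)²/E:
  (43 − 44.5660)²/44.5660 = 0.0550
  (38 − 33.0312)²/33.0312 = 0.7474
  (31 − 42.9931)²/42.9931 = 3.3455
  (39 − 30.4097)²/30.4097 = 2.4266
  (27 − 17.7083)²/17.7083 = 4.8754
  (6 − 13.1250)²/13.1250 = 3.8679
  (17 − 17.0833)²/17.0833 = 0.0004
  (10 − 12.0833)²/12.0833 = 0.3592
  (15 − 22.7257)²/22.7257 = 2.6264
  (19 − 16.8438)²/16.8438 = 0.2760
  (34 − 21.9236)²/21.9236 = 6.6522
  (9 − 15.5069)²/15.5069 = 2.7304
χ² = 0.0550 + 0.7474 + 3.3455 + 2.4266 + 4.8754 + 3.8679 + 0.0004 + 0.3592 + 2.6264 + 0.2760 + 6.6522 + 2.7304 = 27.962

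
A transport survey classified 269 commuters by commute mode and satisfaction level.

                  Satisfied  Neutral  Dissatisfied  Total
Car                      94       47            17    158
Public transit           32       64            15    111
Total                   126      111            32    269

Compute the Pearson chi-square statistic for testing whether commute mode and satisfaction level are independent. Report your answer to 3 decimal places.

25.813

Grand total N = 269.
Expected counts (row total × column total / N):
  Car, Satisfied: 158×126/269 = 74.0074
  Car, Neutral: 158×111/269 = 65.1970
  Car, Dissatisfied: 158×32/269 = 18.7955
  Public transit, Satisfied: 111×126/269 = 51.9926
  Public transit, Neutral: 111×111/269 = 45.8030
  Public transit, Dissatisfied: 111×32/269 = 13.2045
Contributions (O − E)²/E:
  (94 − 74.0074)²/74.0074 = 5.4009
  (47 − 65.1970)²/65.1970 = 5.0789
  (17 − 18.7955)²/18.7955 = 0.1715
  (32 − 51.9926)²/51.9926 = 7.6877
  (64 − 45.8030)²/45.8030 = 7.2295
  (15 − 13.2045)²/13.2045 = 0.2441
χ² = 5.4009 + 5.0789 + 0.1715 + 7.6877 + 7.2295 + 0.2441 = 25.813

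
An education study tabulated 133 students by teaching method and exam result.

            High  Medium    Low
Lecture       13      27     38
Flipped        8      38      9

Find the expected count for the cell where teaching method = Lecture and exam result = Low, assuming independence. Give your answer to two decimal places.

27.56

Row total (Lecture) = 78; column total (Low) = 47; grand total N = 133.
Expected count = (row total × column total) / N = 78 × 47 / 133 = 27.56.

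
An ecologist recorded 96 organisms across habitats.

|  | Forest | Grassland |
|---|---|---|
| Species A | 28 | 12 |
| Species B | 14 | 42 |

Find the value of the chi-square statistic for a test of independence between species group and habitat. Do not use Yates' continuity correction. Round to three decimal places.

19.200

Row totals: 40, 56. Column totals: 42, 54. Grand total N = 96.
Expected counts (row total × column total / N):
  Species A, Forest: 40×42/96 = 17.5000
  Species A, Grassland: 40×54/96 = 22.5000
  Species B, Forest: 56×42/96 = 24.5000
  Species B, Grassland: 56×54/96 = 31.5000
Contributions (O − E)²/E:
  (28 − 17.5000)²/17.5000 = 6.3000
  (12 − 22.5000)²/22.5000 = 4.9000
  (14 − 24.5000)²/24.5000 = 4.5000
  (42 − 31.5000)²/31.5000 = 3.5000
χ² = 6.3000 + 4.9000 + 4.5000 + 3.5000 = 19.200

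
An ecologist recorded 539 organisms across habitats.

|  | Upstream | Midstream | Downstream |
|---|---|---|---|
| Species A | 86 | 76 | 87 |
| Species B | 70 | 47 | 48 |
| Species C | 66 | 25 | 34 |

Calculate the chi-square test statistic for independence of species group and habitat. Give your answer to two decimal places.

12.25

Row totals: 249, 165, 125. Column totals: 222, 148, 169. Grand total N = 539.
Expected counts (row total × column total / N):
  Species A, Upstream: 249×222/539 = 102.557
  Species A, Midstream: 249×148/539 = 68.371
  Species A, Downstream: 249×169/539 = 78.072
  Species B, Upstream: 165×222/539 = 67.959
  Species B, Midstream: 165×148/539 = 45.306
  Species B, Downstream: 165×169/539 = 51.735
  Species C, Upstream: 125×222/539 = 51.484
  Species C, Midstream: 125×148/539 = 34.323
  Species C, Downstream: 125×169/539 = 39.193
Contributions (O − E)²/E:
  (86 − 102.557)²/102.557 = 2.6730
  (76 − 68.371)²/68.371 = 0.8513
  (87 − 78.072)²/78.072 = 1.0210
  (70 − 67.959)²/67.959 = 0.0613
  (47 − 45.306)²/45.306 = 0.0633
  (48 − 51.735)²/51.735 = 0.2696
  (66 − 51.484)²/51.484 = 4.0928
  (25 − 34.323)²/34.323 = 2.5324
  (34 − 39.193)²/39.193 = 0.6881
χ² = 2.6730 + 0.8513 + 1.0210 + 0.0613 + 0.0633 + 0.2696 + 4.0928 + 2.5324 + 0.6881 = 12.25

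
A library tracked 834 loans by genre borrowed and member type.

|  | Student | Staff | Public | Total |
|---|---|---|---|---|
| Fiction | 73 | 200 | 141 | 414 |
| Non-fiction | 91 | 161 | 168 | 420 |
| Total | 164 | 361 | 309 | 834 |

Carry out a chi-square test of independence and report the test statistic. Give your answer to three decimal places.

Grand total N = 834.
Expected counts (row total × column total / N):
  Fiction, Student: 414×164/834 = 81.41007
  Fiction, Staff: 414×361/834 = 179.20144
  Fiction, Public: 414×309/834 = 153.38849
  Non-fiction, Student: 420×164/834 = 82.58993
  Non-fiction, Staff: 420×361/834 = 181.79856
  Non-fiction, Public: 420×309/834 = 155.61151
Contributions (O − E)²/E:
  (73 − 81.41007)²/81.41007 = 0.8688
  (200 − 179.20144)²/179.20144 = 2.4139
  (141 − 153.38849)²/153.38849 = 1.0006
  (91 − 82.58993)²/82.58993 = 0.8564
  (161 − 181.79856)²/181.79856 = 2.3794
  (168 − 155.61151)²/155.61151 = 0.9863
χ² = 0.8688 + 2.4139 + 1.0006 + 0.8564 + 2.3794 + 0.9863 = 8.505

8.505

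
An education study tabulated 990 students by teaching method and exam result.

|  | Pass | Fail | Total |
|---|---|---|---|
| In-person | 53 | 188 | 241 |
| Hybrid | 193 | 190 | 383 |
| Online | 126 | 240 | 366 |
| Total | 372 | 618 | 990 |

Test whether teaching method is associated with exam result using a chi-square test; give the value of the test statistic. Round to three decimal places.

53.319

Grand total N = 990.
Expected counts (row total × column total / N):
  In-person, Pass: 241×372/990 = 90.5576
  In-person, Fail: 241×618/990 = 150.4424
  Hybrid, Pass: 383×372/990 = 143.9152
  Hybrid, Fail: 383×618/990 = 239.0848
  Online, Pass: 366×372/990 = 137.5273
  Online, Fail: 366×618/990 = 228.4727
Contributions (O − E)²/E:
  (53 − 90.5576)²/90.5576 = 15.5765
  (188 − 150.4424)²/150.4424 = 9.3762
  (193 − 143.9152)²/143.9152 = 16.7412
  (190 − 239.0848)²/239.0848 = 10.0773
  (126 − 137.5273)²/137.5273 = 0.9662
  (240 − 228.4727)²/228.4727 = 0.5816
χ² = 15.5765 + 9.3762 + 16.7412 + 10.0773 + 0.9662 + 0.5816 = 53.319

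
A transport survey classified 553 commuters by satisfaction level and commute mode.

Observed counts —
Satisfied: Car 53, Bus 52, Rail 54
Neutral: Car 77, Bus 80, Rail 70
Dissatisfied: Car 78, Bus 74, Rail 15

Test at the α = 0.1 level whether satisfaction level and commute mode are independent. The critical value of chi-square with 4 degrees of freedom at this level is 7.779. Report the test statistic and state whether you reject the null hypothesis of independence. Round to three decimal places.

Row totals: 159, 227, 167. Column totals: 208, 206, 139. Grand total N = 553.
Expected counts (row total × column total / N):
  Satisfied, Car: 159×208/553 = 59.8047
  Satisfied, Bus: 159×206/553 = 59.2297
  Satisfied, Rail: 159×139/553 = 39.9656
  Neutral, Car: 227×208/553 = 85.3816
  Neutral, Bus: 227×206/553 = 84.5606
  Neutral, Rail: 227×139/553 = 57.0579
  Dissatisfied, Car: 167×208/553 = 62.8137
  Dissatisfied, Bus: 167×206/553 = 62.2098
  Dissatisfied, Rail: 167×139/553 = 41.9765
Contributions (O − E)²/E:
  (53 − 59.8047)²/59.8047 = 0.7743
  (52 − 59.2297)²/59.2297 = 0.8825
  (54 − 39.9656)²/39.9656 = 4.9283
  (77 − 85.3816)²/85.3816 = 0.8228
  (80 − 84.5606)²/84.5606 = 0.2460
  (70 − 57.0579)²/57.0579 = 2.9356
  (78 − 62.8137)²/62.8137 = 3.6716
  (74 − 62.2098)²/62.2098 = 2.2345
  (15 − 41.9765)²/41.9765 = 17.3366
χ² = 0.7743 + 0.8825 + 4.9283 + 0.8228 + 0.2460 + 2.9356 + 3.6716 + 2.2345 + 17.3366 = 33.832
df = (3−1)(3−1) = 4. Since 33.832 > 7.779, reject the null hypothesis of independence at α = 0.1.

33.832; reject H₀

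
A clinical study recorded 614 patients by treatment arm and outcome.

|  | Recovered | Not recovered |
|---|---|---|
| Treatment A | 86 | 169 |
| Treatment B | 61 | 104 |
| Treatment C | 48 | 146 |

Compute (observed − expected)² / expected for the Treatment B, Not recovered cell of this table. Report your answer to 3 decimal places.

0.657

Row total (Treatment B) = 165; column total (Not recovered) = 419; N = 614.
Expected count E = 165 × 419 / 614 = 112.5977.
Contribution = (O − E)²/E = (104 − 112.5977)² / 112.5977 = 0.657.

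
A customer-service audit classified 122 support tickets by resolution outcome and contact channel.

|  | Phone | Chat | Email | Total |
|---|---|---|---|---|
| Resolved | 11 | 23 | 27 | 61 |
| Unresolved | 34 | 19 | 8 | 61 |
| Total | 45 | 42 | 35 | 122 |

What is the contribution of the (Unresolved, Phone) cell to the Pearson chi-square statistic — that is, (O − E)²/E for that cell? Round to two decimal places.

5.88

Row total (Unresolved) = 61; column total (Phone) = 45; N = 122.
Expected count E = 61 × 45 / 122 = 22.500.
Contribution = (O − E)²/E = (34 − 22.500)² / 22.500 = 5.88.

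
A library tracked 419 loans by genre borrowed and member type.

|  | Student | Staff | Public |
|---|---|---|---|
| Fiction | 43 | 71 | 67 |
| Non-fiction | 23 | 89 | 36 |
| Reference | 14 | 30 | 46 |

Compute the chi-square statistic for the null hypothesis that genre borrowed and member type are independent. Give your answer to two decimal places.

26.61

Row totals: 181, 148, 90. Column totals: 80, 190, 149. Grand total N = 419.
Expected counts (row total × column total / N):
  Fiction, Student: 181×80/419 = 34.558
  Fiction, Staff: 181×190/419 = 82.076
  Fiction, Public: 181×149/419 = 64.365
  Non-fiction, Student: 148×80/419 = 28.258
  Non-fiction, Staff: 148×190/419 = 67.112
  Non-fiction, Public: 148×149/419 = 52.630
  Reference, Student: 90×80/419 = 17.184
  Reference, Staff: 90×190/419 = 40.811
  Reference, Public: 90×149/419 = 32.005
Contributions (O − E)²/E:
  (43 − 34.558)²/34.558 = 2.0623
  (71 − 82.076)²/82.076 = 1.4947
  (67 − 64.365)²/64.365 = 0.1079
  (23 − 28.258)²/28.258 = 0.9784
  (89 − 67.112)²/67.112 = 7.1386
  (36 − 52.630)²/52.630 = 5.2547
  (14 − 17.184)²/17.184 = 0.5900
  (30 − 40.811)²/40.811 = 2.8639
  (46 − 32.005)²/32.005 = 6.1197
χ² = 2.0623 + 1.4947 + 0.1079 + 0.9784 + 7.1386 + 5.2547 + 0.5900 + 2.8639 + 6.1197 = 26.61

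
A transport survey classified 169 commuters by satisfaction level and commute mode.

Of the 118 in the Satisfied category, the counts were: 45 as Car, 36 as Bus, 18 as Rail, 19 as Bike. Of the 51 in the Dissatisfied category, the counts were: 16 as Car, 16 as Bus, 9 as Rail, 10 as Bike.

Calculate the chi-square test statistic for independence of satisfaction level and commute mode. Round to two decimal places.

Row totals: 118, 51. Column totals: 61, 52, 27, 29. Grand total N = 169.
Expected counts (row total × column total / N):
  Satisfied, Car: 118×61/169 = 42.5917
  Satisfied, Bus: 118×52/169 = 36.3077
  Satisfied, Rail: 118×27/169 = 18.8521
  Satisfied, Bike: 118×29/169 = 20.2485
  Dissatisfied, Car: 51×61/169 = 18.4083
  Dissatisfied, Bus: 51×52/169 = 15.6923
  Dissatisfied, Rail: 51×27/169 = 8.1479
  Dissatisfied, Bike: 51×29/169 = 8.7515
Contributions (O − E)²/E:
  (45 − 42.5917)²/42.5917 = 0.1362
  (36 − 36.3077)²/36.3077 = 0.0026
  (18 − 18.8521)²/18.8521 = 0.0385
  (19 − 20.2485)²/20.2485 = 0.0770
  (16 − 18.4083)²/18.4083 = 0.3151
  (16 − 15.6923)²/15.6923 = 0.0060
  (9 − 8.1479)²/8.1479 = 0.0891
  (10 − 8.7515)²/8.7515 = 0.1781
χ² = 0.1362 + 0.0026 + 0.0385 + 0.0770 + 0.3151 + 0.0060 + 0.0891 + 0.1781 = 0.84

0.84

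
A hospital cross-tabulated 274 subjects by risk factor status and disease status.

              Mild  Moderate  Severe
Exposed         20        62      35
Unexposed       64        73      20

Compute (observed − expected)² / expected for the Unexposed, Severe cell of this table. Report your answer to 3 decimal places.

Row total (Unexposed) = 157; column total (Severe) = 55; N = 274.
Expected count E = 157 × 55 / 274 = 31.5146.
Contribution = (O − E)²/E = (20 − 31.5146)² / 31.5146 = 4.207.

4.207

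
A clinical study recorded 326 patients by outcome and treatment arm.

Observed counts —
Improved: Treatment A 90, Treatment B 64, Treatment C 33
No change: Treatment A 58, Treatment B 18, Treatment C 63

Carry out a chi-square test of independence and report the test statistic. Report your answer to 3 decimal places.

35.808

Row totals: 187, 139. Column totals: 148, 82, 96. Grand total N = 326.
Expected counts (row total × column total / N):
  Improved, Treatment A: 187×148/326 = 84.8957
  Improved, Treatment B: 187×82/326 = 47.0368
  Improved, Treatment C: 187×96/326 = 55.0675
  No change, Treatment A: 139×148/326 = 63.1043
  No change, Treatment B: 139×82/326 = 34.9632
  No change, Treatment C: 139×96/326 = 40.9325
Contributions (O − E)²/E:
  (90 − 84.8957)²/84.8957 = 0.3069
  (64 − 47.0368)²/47.0368 = 6.1176
  (33 − 55.0675)²/55.0675 = 8.8432
  (58 − 63.1043)²/63.1043 = 0.4129
  (18 − 34.9632)²/34.9632 = 8.2301
  (63 − 40.9325)²/40.9325 = 11.8970
χ² = 0.3069 + 6.1176 + 8.8432 + 0.4129 + 8.2301 + 11.8970 = 35.808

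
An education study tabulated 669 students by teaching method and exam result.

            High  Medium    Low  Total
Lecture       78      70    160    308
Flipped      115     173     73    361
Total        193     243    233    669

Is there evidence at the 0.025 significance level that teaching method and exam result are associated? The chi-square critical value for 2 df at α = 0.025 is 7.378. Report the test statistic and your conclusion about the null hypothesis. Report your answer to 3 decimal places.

Grand total N = 669.
Expected counts (row total × column total / N):
  Lecture, High: 308×193/669 = 88.8550
  Lecture, Medium: 308×243/669 = 111.8744
  Lecture, Low: 308×233/669 = 107.2706
  Flipped, High: 361×193/669 = 104.1450
  Flipped, Medium: 361×243/669 = 131.1256
  Flipped, Low: 361×233/669 = 125.7294
Contributions (O − E)²/E:
  (78 − 88.8550)²/88.8550 = 1.3261
  (70 − 111.8744)²/111.8744 = 15.6735
  (160 − 107.2706)²/107.2706 = 25.9194
  (115 − 104.1450)²/104.1450 = 1.1314
  (173 − 131.1256)²/131.1256 = 13.3724
  (73 − 125.7294)²/125.7294 = 22.1141
χ² = 1.3261 + 15.6735 + 25.9194 + 1.1314 + 13.3724 + 22.1141 = 79.537
df = (2−1)(3−1) = 2. Since 79.537 > 7.378, reject the null hypothesis of independence at α = 0.025.

79.537; reject H₀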